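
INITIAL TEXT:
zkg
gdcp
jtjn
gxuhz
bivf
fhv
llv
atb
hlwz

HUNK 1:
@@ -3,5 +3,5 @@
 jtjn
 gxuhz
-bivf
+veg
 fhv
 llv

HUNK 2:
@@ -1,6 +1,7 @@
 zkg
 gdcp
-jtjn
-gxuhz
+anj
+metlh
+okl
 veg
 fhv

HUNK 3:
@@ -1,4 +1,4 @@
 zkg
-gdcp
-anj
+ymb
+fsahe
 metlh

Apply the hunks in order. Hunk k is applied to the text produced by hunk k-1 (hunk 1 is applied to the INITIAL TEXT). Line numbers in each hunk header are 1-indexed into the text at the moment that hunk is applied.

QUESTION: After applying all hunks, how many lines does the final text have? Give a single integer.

Answer: 10

Derivation:
Hunk 1: at line 3 remove [bivf] add [veg] -> 9 lines: zkg gdcp jtjn gxuhz veg fhv llv atb hlwz
Hunk 2: at line 1 remove [jtjn,gxuhz] add [anj,metlh,okl] -> 10 lines: zkg gdcp anj metlh okl veg fhv llv atb hlwz
Hunk 3: at line 1 remove [gdcp,anj] add [ymb,fsahe] -> 10 lines: zkg ymb fsahe metlh okl veg fhv llv atb hlwz
Final line count: 10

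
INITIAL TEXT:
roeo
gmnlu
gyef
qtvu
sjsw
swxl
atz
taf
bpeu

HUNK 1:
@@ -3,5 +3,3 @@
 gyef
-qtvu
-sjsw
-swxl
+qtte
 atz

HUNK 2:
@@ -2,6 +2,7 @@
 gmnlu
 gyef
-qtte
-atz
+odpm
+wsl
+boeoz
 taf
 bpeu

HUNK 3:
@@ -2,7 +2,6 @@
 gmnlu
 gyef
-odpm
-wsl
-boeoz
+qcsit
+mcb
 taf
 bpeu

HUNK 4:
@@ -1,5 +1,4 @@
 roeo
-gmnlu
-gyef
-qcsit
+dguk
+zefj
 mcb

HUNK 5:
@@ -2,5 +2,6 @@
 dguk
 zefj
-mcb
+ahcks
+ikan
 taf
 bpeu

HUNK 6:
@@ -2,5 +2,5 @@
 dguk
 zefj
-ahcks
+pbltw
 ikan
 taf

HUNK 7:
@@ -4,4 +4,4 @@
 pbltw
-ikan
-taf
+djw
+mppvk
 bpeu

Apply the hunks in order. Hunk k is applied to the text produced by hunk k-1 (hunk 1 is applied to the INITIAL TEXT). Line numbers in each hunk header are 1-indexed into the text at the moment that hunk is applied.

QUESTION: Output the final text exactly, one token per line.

Hunk 1: at line 3 remove [qtvu,sjsw,swxl] add [qtte] -> 7 lines: roeo gmnlu gyef qtte atz taf bpeu
Hunk 2: at line 2 remove [qtte,atz] add [odpm,wsl,boeoz] -> 8 lines: roeo gmnlu gyef odpm wsl boeoz taf bpeu
Hunk 3: at line 2 remove [odpm,wsl,boeoz] add [qcsit,mcb] -> 7 lines: roeo gmnlu gyef qcsit mcb taf bpeu
Hunk 4: at line 1 remove [gmnlu,gyef,qcsit] add [dguk,zefj] -> 6 lines: roeo dguk zefj mcb taf bpeu
Hunk 5: at line 2 remove [mcb] add [ahcks,ikan] -> 7 lines: roeo dguk zefj ahcks ikan taf bpeu
Hunk 6: at line 2 remove [ahcks] add [pbltw] -> 7 lines: roeo dguk zefj pbltw ikan taf bpeu
Hunk 7: at line 4 remove [ikan,taf] add [djw,mppvk] -> 7 lines: roeo dguk zefj pbltw djw mppvk bpeu

Answer: roeo
dguk
zefj
pbltw
djw
mppvk
bpeu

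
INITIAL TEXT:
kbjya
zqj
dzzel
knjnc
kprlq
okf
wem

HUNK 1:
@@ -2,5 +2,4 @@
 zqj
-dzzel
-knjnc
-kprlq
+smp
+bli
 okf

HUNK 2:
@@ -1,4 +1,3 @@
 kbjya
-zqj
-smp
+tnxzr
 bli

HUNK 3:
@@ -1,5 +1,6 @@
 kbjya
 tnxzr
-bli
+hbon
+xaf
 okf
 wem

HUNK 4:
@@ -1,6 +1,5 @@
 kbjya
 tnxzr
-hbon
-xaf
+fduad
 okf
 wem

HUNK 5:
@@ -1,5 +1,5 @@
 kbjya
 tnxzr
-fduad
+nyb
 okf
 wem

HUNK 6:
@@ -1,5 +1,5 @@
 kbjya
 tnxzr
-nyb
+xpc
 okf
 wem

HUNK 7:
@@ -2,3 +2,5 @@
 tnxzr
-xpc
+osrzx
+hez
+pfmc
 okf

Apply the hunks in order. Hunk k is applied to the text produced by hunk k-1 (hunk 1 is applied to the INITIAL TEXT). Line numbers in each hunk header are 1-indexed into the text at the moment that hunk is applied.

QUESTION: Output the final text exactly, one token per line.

Hunk 1: at line 2 remove [dzzel,knjnc,kprlq] add [smp,bli] -> 6 lines: kbjya zqj smp bli okf wem
Hunk 2: at line 1 remove [zqj,smp] add [tnxzr] -> 5 lines: kbjya tnxzr bli okf wem
Hunk 3: at line 1 remove [bli] add [hbon,xaf] -> 6 lines: kbjya tnxzr hbon xaf okf wem
Hunk 4: at line 1 remove [hbon,xaf] add [fduad] -> 5 lines: kbjya tnxzr fduad okf wem
Hunk 5: at line 1 remove [fduad] add [nyb] -> 5 lines: kbjya tnxzr nyb okf wem
Hunk 6: at line 1 remove [nyb] add [xpc] -> 5 lines: kbjya tnxzr xpc okf wem
Hunk 7: at line 2 remove [xpc] add [osrzx,hez,pfmc] -> 7 lines: kbjya tnxzr osrzx hez pfmc okf wem

Answer: kbjya
tnxzr
osrzx
hez
pfmc
okf
wem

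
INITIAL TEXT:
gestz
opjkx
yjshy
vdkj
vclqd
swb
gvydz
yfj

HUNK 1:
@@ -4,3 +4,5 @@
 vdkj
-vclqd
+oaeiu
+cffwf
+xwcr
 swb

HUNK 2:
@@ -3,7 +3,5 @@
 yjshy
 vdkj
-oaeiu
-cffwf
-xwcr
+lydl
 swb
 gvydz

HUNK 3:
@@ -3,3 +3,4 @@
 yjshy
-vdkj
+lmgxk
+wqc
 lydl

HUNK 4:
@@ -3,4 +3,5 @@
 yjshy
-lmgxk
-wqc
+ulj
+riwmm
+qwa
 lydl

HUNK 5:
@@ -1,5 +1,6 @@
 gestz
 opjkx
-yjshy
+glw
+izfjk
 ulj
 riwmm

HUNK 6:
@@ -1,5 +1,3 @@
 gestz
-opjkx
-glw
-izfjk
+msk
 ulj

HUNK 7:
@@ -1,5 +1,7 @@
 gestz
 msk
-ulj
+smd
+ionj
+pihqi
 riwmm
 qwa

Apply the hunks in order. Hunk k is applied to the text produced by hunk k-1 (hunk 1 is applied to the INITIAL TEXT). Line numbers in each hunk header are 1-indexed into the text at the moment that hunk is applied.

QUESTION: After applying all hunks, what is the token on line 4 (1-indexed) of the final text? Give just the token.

Hunk 1: at line 4 remove [vclqd] add [oaeiu,cffwf,xwcr] -> 10 lines: gestz opjkx yjshy vdkj oaeiu cffwf xwcr swb gvydz yfj
Hunk 2: at line 3 remove [oaeiu,cffwf,xwcr] add [lydl] -> 8 lines: gestz opjkx yjshy vdkj lydl swb gvydz yfj
Hunk 3: at line 3 remove [vdkj] add [lmgxk,wqc] -> 9 lines: gestz opjkx yjshy lmgxk wqc lydl swb gvydz yfj
Hunk 4: at line 3 remove [lmgxk,wqc] add [ulj,riwmm,qwa] -> 10 lines: gestz opjkx yjshy ulj riwmm qwa lydl swb gvydz yfj
Hunk 5: at line 1 remove [yjshy] add [glw,izfjk] -> 11 lines: gestz opjkx glw izfjk ulj riwmm qwa lydl swb gvydz yfj
Hunk 6: at line 1 remove [opjkx,glw,izfjk] add [msk] -> 9 lines: gestz msk ulj riwmm qwa lydl swb gvydz yfj
Hunk 7: at line 1 remove [ulj] add [smd,ionj,pihqi] -> 11 lines: gestz msk smd ionj pihqi riwmm qwa lydl swb gvydz yfj
Final line 4: ionj

Answer: ionj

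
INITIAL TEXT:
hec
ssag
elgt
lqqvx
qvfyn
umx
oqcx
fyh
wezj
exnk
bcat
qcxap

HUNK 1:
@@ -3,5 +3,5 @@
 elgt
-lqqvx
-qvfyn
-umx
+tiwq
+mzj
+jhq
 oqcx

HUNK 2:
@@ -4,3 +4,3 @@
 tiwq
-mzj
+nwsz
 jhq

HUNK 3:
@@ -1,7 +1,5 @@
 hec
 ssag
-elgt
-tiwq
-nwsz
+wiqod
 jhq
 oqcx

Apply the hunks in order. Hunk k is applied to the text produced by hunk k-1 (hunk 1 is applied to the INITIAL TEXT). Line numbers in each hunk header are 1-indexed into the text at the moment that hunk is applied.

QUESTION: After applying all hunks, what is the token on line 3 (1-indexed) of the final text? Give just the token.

Answer: wiqod

Derivation:
Hunk 1: at line 3 remove [lqqvx,qvfyn,umx] add [tiwq,mzj,jhq] -> 12 lines: hec ssag elgt tiwq mzj jhq oqcx fyh wezj exnk bcat qcxap
Hunk 2: at line 4 remove [mzj] add [nwsz] -> 12 lines: hec ssag elgt tiwq nwsz jhq oqcx fyh wezj exnk bcat qcxap
Hunk 3: at line 1 remove [elgt,tiwq,nwsz] add [wiqod] -> 10 lines: hec ssag wiqod jhq oqcx fyh wezj exnk bcat qcxap
Final line 3: wiqod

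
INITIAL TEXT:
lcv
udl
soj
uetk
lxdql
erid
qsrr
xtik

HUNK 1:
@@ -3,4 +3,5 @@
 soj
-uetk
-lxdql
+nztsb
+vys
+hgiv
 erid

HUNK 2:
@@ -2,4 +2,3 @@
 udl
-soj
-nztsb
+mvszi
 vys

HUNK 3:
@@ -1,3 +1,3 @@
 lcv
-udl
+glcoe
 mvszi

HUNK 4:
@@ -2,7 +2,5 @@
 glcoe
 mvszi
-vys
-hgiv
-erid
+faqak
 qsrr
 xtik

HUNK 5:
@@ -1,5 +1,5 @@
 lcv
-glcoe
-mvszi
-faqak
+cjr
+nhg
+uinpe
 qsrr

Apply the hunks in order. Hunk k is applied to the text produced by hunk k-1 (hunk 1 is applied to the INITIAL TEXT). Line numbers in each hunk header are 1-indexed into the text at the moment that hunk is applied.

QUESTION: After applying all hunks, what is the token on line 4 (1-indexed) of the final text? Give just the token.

Answer: uinpe

Derivation:
Hunk 1: at line 3 remove [uetk,lxdql] add [nztsb,vys,hgiv] -> 9 lines: lcv udl soj nztsb vys hgiv erid qsrr xtik
Hunk 2: at line 2 remove [soj,nztsb] add [mvszi] -> 8 lines: lcv udl mvszi vys hgiv erid qsrr xtik
Hunk 3: at line 1 remove [udl] add [glcoe] -> 8 lines: lcv glcoe mvszi vys hgiv erid qsrr xtik
Hunk 4: at line 2 remove [vys,hgiv,erid] add [faqak] -> 6 lines: lcv glcoe mvszi faqak qsrr xtik
Hunk 5: at line 1 remove [glcoe,mvszi,faqak] add [cjr,nhg,uinpe] -> 6 lines: lcv cjr nhg uinpe qsrr xtik
Final line 4: uinpe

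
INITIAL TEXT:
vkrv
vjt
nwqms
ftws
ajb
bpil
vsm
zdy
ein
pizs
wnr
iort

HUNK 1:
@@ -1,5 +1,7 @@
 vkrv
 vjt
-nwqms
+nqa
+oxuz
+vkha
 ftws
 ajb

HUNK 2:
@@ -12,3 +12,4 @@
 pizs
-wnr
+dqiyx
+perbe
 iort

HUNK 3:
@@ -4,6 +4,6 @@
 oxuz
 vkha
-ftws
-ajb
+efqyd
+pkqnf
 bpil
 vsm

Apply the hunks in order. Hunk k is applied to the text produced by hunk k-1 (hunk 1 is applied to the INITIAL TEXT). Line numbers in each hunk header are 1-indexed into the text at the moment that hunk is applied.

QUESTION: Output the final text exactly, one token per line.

Answer: vkrv
vjt
nqa
oxuz
vkha
efqyd
pkqnf
bpil
vsm
zdy
ein
pizs
dqiyx
perbe
iort

Derivation:
Hunk 1: at line 1 remove [nwqms] add [nqa,oxuz,vkha] -> 14 lines: vkrv vjt nqa oxuz vkha ftws ajb bpil vsm zdy ein pizs wnr iort
Hunk 2: at line 12 remove [wnr] add [dqiyx,perbe] -> 15 lines: vkrv vjt nqa oxuz vkha ftws ajb bpil vsm zdy ein pizs dqiyx perbe iort
Hunk 3: at line 4 remove [ftws,ajb] add [efqyd,pkqnf] -> 15 lines: vkrv vjt nqa oxuz vkha efqyd pkqnf bpil vsm zdy ein pizs dqiyx perbe iort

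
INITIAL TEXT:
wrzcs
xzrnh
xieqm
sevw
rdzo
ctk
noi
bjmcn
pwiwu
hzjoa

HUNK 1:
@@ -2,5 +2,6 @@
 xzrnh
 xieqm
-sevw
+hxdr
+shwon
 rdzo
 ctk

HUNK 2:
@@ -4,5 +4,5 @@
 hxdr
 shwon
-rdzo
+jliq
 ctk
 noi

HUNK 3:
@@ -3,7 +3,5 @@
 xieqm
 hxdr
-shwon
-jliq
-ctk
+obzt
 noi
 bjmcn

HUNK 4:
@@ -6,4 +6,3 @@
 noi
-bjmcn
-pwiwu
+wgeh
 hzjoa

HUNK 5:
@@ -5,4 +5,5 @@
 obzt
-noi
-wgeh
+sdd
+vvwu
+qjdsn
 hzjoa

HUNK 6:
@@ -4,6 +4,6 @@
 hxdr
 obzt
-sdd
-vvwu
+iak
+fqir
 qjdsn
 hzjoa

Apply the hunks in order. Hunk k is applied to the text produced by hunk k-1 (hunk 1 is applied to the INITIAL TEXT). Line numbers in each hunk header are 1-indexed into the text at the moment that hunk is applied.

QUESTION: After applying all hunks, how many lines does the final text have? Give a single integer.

Answer: 9

Derivation:
Hunk 1: at line 2 remove [sevw] add [hxdr,shwon] -> 11 lines: wrzcs xzrnh xieqm hxdr shwon rdzo ctk noi bjmcn pwiwu hzjoa
Hunk 2: at line 4 remove [rdzo] add [jliq] -> 11 lines: wrzcs xzrnh xieqm hxdr shwon jliq ctk noi bjmcn pwiwu hzjoa
Hunk 3: at line 3 remove [shwon,jliq,ctk] add [obzt] -> 9 lines: wrzcs xzrnh xieqm hxdr obzt noi bjmcn pwiwu hzjoa
Hunk 4: at line 6 remove [bjmcn,pwiwu] add [wgeh] -> 8 lines: wrzcs xzrnh xieqm hxdr obzt noi wgeh hzjoa
Hunk 5: at line 5 remove [noi,wgeh] add [sdd,vvwu,qjdsn] -> 9 lines: wrzcs xzrnh xieqm hxdr obzt sdd vvwu qjdsn hzjoa
Hunk 6: at line 4 remove [sdd,vvwu] add [iak,fqir] -> 9 lines: wrzcs xzrnh xieqm hxdr obzt iak fqir qjdsn hzjoa
Final line count: 9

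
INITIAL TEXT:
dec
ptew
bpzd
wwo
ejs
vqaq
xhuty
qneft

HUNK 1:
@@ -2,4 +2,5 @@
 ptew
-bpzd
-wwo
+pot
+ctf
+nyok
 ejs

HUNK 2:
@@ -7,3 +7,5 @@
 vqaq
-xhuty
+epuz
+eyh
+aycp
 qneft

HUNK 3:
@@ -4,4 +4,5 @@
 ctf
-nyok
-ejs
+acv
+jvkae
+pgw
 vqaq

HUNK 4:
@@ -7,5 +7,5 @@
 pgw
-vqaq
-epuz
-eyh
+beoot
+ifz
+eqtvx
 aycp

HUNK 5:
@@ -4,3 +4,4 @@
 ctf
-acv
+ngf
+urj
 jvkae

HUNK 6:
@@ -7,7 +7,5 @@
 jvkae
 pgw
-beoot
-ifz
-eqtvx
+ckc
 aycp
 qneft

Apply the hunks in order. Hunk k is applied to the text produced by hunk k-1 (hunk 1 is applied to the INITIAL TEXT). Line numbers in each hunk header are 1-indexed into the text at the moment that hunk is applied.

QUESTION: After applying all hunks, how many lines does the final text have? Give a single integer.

Hunk 1: at line 2 remove [bpzd,wwo] add [pot,ctf,nyok] -> 9 lines: dec ptew pot ctf nyok ejs vqaq xhuty qneft
Hunk 2: at line 7 remove [xhuty] add [epuz,eyh,aycp] -> 11 lines: dec ptew pot ctf nyok ejs vqaq epuz eyh aycp qneft
Hunk 3: at line 4 remove [nyok,ejs] add [acv,jvkae,pgw] -> 12 lines: dec ptew pot ctf acv jvkae pgw vqaq epuz eyh aycp qneft
Hunk 4: at line 7 remove [vqaq,epuz,eyh] add [beoot,ifz,eqtvx] -> 12 lines: dec ptew pot ctf acv jvkae pgw beoot ifz eqtvx aycp qneft
Hunk 5: at line 4 remove [acv] add [ngf,urj] -> 13 lines: dec ptew pot ctf ngf urj jvkae pgw beoot ifz eqtvx aycp qneft
Hunk 6: at line 7 remove [beoot,ifz,eqtvx] add [ckc] -> 11 lines: dec ptew pot ctf ngf urj jvkae pgw ckc aycp qneft
Final line count: 11

Answer: 11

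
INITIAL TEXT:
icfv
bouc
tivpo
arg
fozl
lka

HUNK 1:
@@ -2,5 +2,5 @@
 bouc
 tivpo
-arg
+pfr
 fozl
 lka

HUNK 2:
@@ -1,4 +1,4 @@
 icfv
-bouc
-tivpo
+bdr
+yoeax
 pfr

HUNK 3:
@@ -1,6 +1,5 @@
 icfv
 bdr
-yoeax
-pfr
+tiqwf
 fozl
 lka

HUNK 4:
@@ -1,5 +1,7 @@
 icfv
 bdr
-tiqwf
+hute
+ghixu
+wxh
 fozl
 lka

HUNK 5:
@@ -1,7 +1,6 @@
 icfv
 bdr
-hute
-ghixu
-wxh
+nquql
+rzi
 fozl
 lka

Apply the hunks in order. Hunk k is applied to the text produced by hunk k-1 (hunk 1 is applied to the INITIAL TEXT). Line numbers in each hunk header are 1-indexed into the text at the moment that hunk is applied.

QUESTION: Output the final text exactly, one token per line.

Hunk 1: at line 2 remove [arg] add [pfr] -> 6 lines: icfv bouc tivpo pfr fozl lka
Hunk 2: at line 1 remove [bouc,tivpo] add [bdr,yoeax] -> 6 lines: icfv bdr yoeax pfr fozl lka
Hunk 3: at line 1 remove [yoeax,pfr] add [tiqwf] -> 5 lines: icfv bdr tiqwf fozl lka
Hunk 4: at line 1 remove [tiqwf] add [hute,ghixu,wxh] -> 7 lines: icfv bdr hute ghixu wxh fozl lka
Hunk 5: at line 1 remove [hute,ghixu,wxh] add [nquql,rzi] -> 6 lines: icfv bdr nquql rzi fozl lka

Answer: icfv
bdr
nquql
rzi
fozl
lka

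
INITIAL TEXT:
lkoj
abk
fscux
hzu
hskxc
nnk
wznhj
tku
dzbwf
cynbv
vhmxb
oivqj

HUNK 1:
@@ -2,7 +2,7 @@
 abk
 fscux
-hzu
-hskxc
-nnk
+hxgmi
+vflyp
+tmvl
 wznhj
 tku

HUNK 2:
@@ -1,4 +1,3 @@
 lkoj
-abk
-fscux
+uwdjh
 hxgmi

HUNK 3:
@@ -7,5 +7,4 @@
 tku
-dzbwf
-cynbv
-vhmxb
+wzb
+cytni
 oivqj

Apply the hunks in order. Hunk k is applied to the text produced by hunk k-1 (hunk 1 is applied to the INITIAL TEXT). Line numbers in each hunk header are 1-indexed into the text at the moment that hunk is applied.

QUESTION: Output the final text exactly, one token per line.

Answer: lkoj
uwdjh
hxgmi
vflyp
tmvl
wznhj
tku
wzb
cytni
oivqj

Derivation:
Hunk 1: at line 2 remove [hzu,hskxc,nnk] add [hxgmi,vflyp,tmvl] -> 12 lines: lkoj abk fscux hxgmi vflyp tmvl wznhj tku dzbwf cynbv vhmxb oivqj
Hunk 2: at line 1 remove [abk,fscux] add [uwdjh] -> 11 lines: lkoj uwdjh hxgmi vflyp tmvl wznhj tku dzbwf cynbv vhmxb oivqj
Hunk 3: at line 7 remove [dzbwf,cynbv,vhmxb] add [wzb,cytni] -> 10 lines: lkoj uwdjh hxgmi vflyp tmvl wznhj tku wzb cytni oivqj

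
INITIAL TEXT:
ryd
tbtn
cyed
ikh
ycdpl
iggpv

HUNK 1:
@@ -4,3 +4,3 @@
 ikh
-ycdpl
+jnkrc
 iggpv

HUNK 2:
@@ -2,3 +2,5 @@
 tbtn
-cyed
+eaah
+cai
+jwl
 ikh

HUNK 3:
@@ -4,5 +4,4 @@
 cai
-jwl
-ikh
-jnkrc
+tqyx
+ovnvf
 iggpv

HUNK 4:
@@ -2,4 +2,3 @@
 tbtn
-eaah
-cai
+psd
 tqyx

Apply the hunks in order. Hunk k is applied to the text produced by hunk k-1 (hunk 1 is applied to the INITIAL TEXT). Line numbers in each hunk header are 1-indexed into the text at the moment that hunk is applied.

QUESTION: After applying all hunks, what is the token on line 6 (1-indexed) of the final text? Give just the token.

Answer: iggpv

Derivation:
Hunk 1: at line 4 remove [ycdpl] add [jnkrc] -> 6 lines: ryd tbtn cyed ikh jnkrc iggpv
Hunk 2: at line 2 remove [cyed] add [eaah,cai,jwl] -> 8 lines: ryd tbtn eaah cai jwl ikh jnkrc iggpv
Hunk 3: at line 4 remove [jwl,ikh,jnkrc] add [tqyx,ovnvf] -> 7 lines: ryd tbtn eaah cai tqyx ovnvf iggpv
Hunk 4: at line 2 remove [eaah,cai] add [psd] -> 6 lines: ryd tbtn psd tqyx ovnvf iggpv
Final line 6: iggpv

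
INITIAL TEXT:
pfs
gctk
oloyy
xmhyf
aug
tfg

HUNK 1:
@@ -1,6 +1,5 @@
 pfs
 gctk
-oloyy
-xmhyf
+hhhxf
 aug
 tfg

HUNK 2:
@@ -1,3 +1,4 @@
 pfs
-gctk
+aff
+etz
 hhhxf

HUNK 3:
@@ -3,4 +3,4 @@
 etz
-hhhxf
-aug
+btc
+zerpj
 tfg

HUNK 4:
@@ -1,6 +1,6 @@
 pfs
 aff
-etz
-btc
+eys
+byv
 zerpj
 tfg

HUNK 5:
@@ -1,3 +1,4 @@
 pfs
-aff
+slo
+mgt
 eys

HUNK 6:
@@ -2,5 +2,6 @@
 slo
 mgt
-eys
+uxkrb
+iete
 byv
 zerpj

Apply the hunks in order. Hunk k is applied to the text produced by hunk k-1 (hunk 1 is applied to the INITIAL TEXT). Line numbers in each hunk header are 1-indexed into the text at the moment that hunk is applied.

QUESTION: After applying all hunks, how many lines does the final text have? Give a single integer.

Hunk 1: at line 1 remove [oloyy,xmhyf] add [hhhxf] -> 5 lines: pfs gctk hhhxf aug tfg
Hunk 2: at line 1 remove [gctk] add [aff,etz] -> 6 lines: pfs aff etz hhhxf aug tfg
Hunk 3: at line 3 remove [hhhxf,aug] add [btc,zerpj] -> 6 lines: pfs aff etz btc zerpj tfg
Hunk 4: at line 1 remove [etz,btc] add [eys,byv] -> 6 lines: pfs aff eys byv zerpj tfg
Hunk 5: at line 1 remove [aff] add [slo,mgt] -> 7 lines: pfs slo mgt eys byv zerpj tfg
Hunk 6: at line 2 remove [eys] add [uxkrb,iete] -> 8 lines: pfs slo mgt uxkrb iete byv zerpj tfg
Final line count: 8

Answer: 8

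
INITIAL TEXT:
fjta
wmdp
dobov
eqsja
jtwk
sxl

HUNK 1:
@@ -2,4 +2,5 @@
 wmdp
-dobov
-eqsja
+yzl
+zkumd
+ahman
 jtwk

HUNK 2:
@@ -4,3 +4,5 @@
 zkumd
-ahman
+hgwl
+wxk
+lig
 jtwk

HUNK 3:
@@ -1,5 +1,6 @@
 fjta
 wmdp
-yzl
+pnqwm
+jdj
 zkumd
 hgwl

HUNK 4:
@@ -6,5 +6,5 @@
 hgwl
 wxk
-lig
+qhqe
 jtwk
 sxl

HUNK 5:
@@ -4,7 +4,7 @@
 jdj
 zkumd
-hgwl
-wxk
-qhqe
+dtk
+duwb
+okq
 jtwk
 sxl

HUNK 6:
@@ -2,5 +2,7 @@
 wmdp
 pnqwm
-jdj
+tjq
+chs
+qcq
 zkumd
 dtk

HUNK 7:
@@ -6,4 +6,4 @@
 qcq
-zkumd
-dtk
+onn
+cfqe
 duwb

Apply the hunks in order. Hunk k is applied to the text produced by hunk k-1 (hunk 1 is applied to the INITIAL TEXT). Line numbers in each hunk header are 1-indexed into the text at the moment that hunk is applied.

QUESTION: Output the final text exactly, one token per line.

Hunk 1: at line 2 remove [dobov,eqsja] add [yzl,zkumd,ahman] -> 7 lines: fjta wmdp yzl zkumd ahman jtwk sxl
Hunk 2: at line 4 remove [ahman] add [hgwl,wxk,lig] -> 9 lines: fjta wmdp yzl zkumd hgwl wxk lig jtwk sxl
Hunk 3: at line 1 remove [yzl] add [pnqwm,jdj] -> 10 lines: fjta wmdp pnqwm jdj zkumd hgwl wxk lig jtwk sxl
Hunk 4: at line 6 remove [lig] add [qhqe] -> 10 lines: fjta wmdp pnqwm jdj zkumd hgwl wxk qhqe jtwk sxl
Hunk 5: at line 4 remove [hgwl,wxk,qhqe] add [dtk,duwb,okq] -> 10 lines: fjta wmdp pnqwm jdj zkumd dtk duwb okq jtwk sxl
Hunk 6: at line 2 remove [jdj] add [tjq,chs,qcq] -> 12 lines: fjta wmdp pnqwm tjq chs qcq zkumd dtk duwb okq jtwk sxl
Hunk 7: at line 6 remove [zkumd,dtk] add [onn,cfqe] -> 12 lines: fjta wmdp pnqwm tjq chs qcq onn cfqe duwb okq jtwk sxl

Answer: fjta
wmdp
pnqwm
tjq
chs
qcq
onn
cfqe
duwb
okq
jtwk
sxl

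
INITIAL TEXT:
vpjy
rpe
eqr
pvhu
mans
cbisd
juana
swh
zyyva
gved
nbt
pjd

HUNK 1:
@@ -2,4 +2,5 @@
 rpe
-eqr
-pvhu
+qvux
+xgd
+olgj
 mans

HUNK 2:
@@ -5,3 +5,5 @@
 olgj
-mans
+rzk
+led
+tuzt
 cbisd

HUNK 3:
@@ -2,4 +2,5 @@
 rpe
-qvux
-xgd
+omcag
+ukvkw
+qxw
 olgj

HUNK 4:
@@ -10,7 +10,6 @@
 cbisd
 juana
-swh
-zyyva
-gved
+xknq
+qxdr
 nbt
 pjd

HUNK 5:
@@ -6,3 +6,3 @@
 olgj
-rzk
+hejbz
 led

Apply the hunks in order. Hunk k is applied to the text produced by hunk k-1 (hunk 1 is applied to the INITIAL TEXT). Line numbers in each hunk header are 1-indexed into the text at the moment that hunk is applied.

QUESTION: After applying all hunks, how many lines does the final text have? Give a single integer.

Answer: 15

Derivation:
Hunk 1: at line 2 remove [eqr,pvhu] add [qvux,xgd,olgj] -> 13 lines: vpjy rpe qvux xgd olgj mans cbisd juana swh zyyva gved nbt pjd
Hunk 2: at line 5 remove [mans] add [rzk,led,tuzt] -> 15 lines: vpjy rpe qvux xgd olgj rzk led tuzt cbisd juana swh zyyva gved nbt pjd
Hunk 3: at line 2 remove [qvux,xgd] add [omcag,ukvkw,qxw] -> 16 lines: vpjy rpe omcag ukvkw qxw olgj rzk led tuzt cbisd juana swh zyyva gved nbt pjd
Hunk 4: at line 10 remove [swh,zyyva,gved] add [xknq,qxdr] -> 15 lines: vpjy rpe omcag ukvkw qxw olgj rzk led tuzt cbisd juana xknq qxdr nbt pjd
Hunk 5: at line 6 remove [rzk] add [hejbz] -> 15 lines: vpjy rpe omcag ukvkw qxw olgj hejbz led tuzt cbisd juana xknq qxdr nbt pjd
Final line count: 15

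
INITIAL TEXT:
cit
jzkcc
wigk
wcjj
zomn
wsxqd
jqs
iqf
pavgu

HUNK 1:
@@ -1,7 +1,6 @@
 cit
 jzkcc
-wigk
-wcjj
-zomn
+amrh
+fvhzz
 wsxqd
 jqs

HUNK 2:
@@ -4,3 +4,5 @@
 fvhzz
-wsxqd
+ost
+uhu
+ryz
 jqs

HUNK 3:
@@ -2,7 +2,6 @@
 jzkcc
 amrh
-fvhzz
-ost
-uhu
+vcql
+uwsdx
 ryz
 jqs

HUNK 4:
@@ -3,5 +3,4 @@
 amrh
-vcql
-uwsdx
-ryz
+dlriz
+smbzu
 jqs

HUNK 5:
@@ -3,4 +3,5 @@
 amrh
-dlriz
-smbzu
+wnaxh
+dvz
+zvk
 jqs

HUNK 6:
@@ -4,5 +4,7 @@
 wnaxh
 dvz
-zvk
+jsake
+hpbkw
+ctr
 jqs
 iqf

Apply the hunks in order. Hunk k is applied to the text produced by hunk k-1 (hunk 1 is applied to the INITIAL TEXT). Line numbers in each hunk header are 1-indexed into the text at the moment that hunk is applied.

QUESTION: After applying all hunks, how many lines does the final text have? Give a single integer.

Answer: 11

Derivation:
Hunk 1: at line 1 remove [wigk,wcjj,zomn] add [amrh,fvhzz] -> 8 lines: cit jzkcc amrh fvhzz wsxqd jqs iqf pavgu
Hunk 2: at line 4 remove [wsxqd] add [ost,uhu,ryz] -> 10 lines: cit jzkcc amrh fvhzz ost uhu ryz jqs iqf pavgu
Hunk 3: at line 2 remove [fvhzz,ost,uhu] add [vcql,uwsdx] -> 9 lines: cit jzkcc amrh vcql uwsdx ryz jqs iqf pavgu
Hunk 4: at line 3 remove [vcql,uwsdx,ryz] add [dlriz,smbzu] -> 8 lines: cit jzkcc amrh dlriz smbzu jqs iqf pavgu
Hunk 5: at line 3 remove [dlriz,smbzu] add [wnaxh,dvz,zvk] -> 9 lines: cit jzkcc amrh wnaxh dvz zvk jqs iqf pavgu
Hunk 6: at line 4 remove [zvk] add [jsake,hpbkw,ctr] -> 11 lines: cit jzkcc amrh wnaxh dvz jsake hpbkw ctr jqs iqf pavgu
Final line count: 11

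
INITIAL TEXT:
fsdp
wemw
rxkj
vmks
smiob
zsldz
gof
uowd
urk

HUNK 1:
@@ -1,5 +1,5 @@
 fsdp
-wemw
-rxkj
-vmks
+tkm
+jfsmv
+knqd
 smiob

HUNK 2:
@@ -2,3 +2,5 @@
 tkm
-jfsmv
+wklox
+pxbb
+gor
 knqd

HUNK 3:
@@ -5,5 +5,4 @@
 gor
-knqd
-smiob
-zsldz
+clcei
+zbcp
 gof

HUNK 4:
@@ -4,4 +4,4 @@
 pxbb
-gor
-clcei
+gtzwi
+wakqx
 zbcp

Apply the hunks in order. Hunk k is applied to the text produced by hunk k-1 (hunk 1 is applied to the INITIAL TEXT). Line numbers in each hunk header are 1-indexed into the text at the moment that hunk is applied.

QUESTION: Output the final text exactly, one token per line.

Hunk 1: at line 1 remove [wemw,rxkj,vmks] add [tkm,jfsmv,knqd] -> 9 lines: fsdp tkm jfsmv knqd smiob zsldz gof uowd urk
Hunk 2: at line 2 remove [jfsmv] add [wklox,pxbb,gor] -> 11 lines: fsdp tkm wklox pxbb gor knqd smiob zsldz gof uowd urk
Hunk 3: at line 5 remove [knqd,smiob,zsldz] add [clcei,zbcp] -> 10 lines: fsdp tkm wklox pxbb gor clcei zbcp gof uowd urk
Hunk 4: at line 4 remove [gor,clcei] add [gtzwi,wakqx] -> 10 lines: fsdp tkm wklox pxbb gtzwi wakqx zbcp gof uowd urk

Answer: fsdp
tkm
wklox
pxbb
gtzwi
wakqx
zbcp
gof
uowd
urk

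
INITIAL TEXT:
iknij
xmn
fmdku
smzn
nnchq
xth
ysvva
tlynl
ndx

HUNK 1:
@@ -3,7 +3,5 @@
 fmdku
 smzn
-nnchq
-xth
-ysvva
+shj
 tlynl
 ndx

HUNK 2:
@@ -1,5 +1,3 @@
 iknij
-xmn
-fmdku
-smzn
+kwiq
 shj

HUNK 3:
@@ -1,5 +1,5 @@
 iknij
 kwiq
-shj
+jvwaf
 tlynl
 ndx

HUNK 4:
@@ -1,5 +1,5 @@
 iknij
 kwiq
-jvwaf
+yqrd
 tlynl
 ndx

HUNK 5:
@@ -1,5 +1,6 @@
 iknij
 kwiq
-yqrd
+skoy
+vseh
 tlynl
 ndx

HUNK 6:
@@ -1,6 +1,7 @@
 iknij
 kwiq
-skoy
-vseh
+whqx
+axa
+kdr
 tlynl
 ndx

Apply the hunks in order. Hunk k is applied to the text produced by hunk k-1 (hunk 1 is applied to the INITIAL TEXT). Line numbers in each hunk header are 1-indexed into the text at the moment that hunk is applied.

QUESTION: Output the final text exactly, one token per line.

Hunk 1: at line 3 remove [nnchq,xth,ysvva] add [shj] -> 7 lines: iknij xmn fmdku smzn shj tlynl ndx
Hunk 2: at line 1 remove [xmn,fmdku,smzn] add [kwiq] -> 5 lines: iknij kwiq shj tlynl ndx
Hunk 3: at line 1 remove [shj] add [jvwaf] -> 5 lines: iknij kwiq jvwaf tlynl ndx
Hunk 4: at line 1 remove [jvwaf] add [yqrd] -> 5 lines: iknij kwiq yqrd tlynl ndx
Hunk 5: at line 1 remove [yqrd] add [skoy,vseh] -> 6 lines: iknij kwiq skoy vseh tlynl ndx
Hunk 6: at line 1 remove [skoy,vseh] add [whqx,axa,kdr] -> 7 lines: iknij kwiq whqx axa kdr tlynl ndx

Answer: iknij
kwiq
whqx
axa
kdr
tlynl
ndx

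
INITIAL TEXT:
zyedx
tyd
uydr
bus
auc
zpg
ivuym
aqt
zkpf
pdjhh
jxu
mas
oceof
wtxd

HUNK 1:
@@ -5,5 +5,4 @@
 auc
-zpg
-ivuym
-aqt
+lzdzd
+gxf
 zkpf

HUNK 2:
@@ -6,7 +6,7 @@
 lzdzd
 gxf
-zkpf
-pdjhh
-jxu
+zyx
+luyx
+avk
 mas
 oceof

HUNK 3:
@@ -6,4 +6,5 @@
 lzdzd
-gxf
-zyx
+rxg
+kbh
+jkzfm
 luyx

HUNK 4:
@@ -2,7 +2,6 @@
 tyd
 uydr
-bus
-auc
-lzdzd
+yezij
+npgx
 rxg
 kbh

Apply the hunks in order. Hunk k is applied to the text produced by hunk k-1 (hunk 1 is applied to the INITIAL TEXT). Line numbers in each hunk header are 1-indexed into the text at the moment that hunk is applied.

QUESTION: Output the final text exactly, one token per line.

Hunk 1: at line 5 remove [zpg,ivuym,aqt] add [lzdzd,gxf] -> 13 lines: zyedx tyd uydr bus auc lzdzd gxf zkpf pdjhh jxu mas oceof wtxd
Hunk 2: at line 6 remove [zkpf,pdjhh,jxu] add [zyx,luyx,avk] -> 13 lines: zyedx tyd uydr bus auc lzdzd gxf zyx luyx avk mas oceof wtxd
Hunk 3: at line 6 remove [gxf,zyx] add [rxg,kbh,jkzfm] -> 14 lines: zyedx tyd uydr bus auc lzdzd rxg kbh jkzfm luyx avk mas oceof wtxd
Hunk 4: at line 2 remove [bus,auc,lzdzd] add [yezij,npgx] -> 13 lines: zyedx tyd uydr yezij npgx rxg kbh jkzfm luyx avk mas oceof wtxd

Answer: zyedx
tyd
uydr
yezij
npgx
rxg
kbh
jkzfm
luyx
avk
mas
oceof
wtxd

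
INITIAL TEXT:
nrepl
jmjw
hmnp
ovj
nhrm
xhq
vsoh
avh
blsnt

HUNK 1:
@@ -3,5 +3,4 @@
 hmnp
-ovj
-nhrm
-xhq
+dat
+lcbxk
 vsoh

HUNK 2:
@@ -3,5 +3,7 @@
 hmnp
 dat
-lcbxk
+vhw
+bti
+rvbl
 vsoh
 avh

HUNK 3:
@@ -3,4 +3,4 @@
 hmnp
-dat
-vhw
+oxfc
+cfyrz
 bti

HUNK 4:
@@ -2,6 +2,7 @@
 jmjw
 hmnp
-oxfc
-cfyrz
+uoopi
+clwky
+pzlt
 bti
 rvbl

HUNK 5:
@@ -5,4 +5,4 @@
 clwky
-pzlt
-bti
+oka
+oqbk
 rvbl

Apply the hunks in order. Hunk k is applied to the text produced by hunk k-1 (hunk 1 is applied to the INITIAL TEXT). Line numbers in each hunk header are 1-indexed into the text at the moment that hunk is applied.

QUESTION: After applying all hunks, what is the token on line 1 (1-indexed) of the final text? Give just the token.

Hunk 1: at line 3 remove [ovj,nhrm,xhq] add [dat,lcbxk] -> 8 lines: nrepl jmjw hmnp dat lcbxk vsoh avh blsnt
Hunk 2: at line 3 remove [lcbxk] add [vhw,bti,rvbl] -> 10 lines: nrepl jmjw hmnp dat vhw bti rvbl vsoh avh blsnt
Hunk 3: at line 3 remove [dat,vhw] add [oxfc,cfyrz] -> 10 lines: nrepl jmjw hmnp oxfc cfyrz bti rvbl vsoh avh blsnt
Hunk 4: at line 2 remove [oxfc,cfyrz] add [uoopi,clwky,pzlt] -> 11 lines: nrepl jmjw hmnp uoopi clwky pzlt bti rvbl vsoh avh blsnt
Hunk 5: at line 5 remove [pzlt,bti] add [oka,oqbk] -> 11 lines: nrepl jmjw hmnp uoopi clwky oka oqbk rvbl vsoh avh blsnt
Final line 1: nrepl

Answer: nrepl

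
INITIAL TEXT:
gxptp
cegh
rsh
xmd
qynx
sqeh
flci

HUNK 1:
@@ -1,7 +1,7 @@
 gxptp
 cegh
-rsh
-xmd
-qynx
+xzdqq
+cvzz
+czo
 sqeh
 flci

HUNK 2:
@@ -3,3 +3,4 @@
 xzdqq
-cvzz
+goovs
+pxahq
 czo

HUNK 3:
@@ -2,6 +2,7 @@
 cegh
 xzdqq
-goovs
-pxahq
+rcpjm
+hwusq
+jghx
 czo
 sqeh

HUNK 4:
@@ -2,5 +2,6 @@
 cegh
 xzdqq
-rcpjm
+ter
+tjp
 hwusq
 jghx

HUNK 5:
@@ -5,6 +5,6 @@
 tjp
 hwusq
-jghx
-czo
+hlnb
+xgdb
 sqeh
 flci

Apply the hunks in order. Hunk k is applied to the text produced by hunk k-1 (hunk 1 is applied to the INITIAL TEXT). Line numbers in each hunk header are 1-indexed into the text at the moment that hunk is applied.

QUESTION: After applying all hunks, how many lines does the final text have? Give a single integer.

Answer: 10

Derivation:
Hunk 1: at line 1 remove [rsh,xmd,qynx] add [xzdqq,cvzz,czo] -> 7 lines: gxptp cegh xzdqq cvzz czo sqeh flci
Hunk 2: at line 3 remove [cvzz] add [goovs,pxahq] -> 8 lines: gxptp cegh xzdqq goovs pxahq czo sqeh flci
Hunk 3: at line 2 remove [goovs,pxahq] add [rcpjm,hwusq,jghx] -> 9 lines: gxptp cegh xzdqq rcpjm hwusq jghx czo sqeh flci
Hunk 4: at line 2 remove [rcpjm] add [ter,tjp] -> 10 lines: gxptp cegh xzdqq ter tjp hwusq jghx czo sqeh flci
Hunk 5: at line 5 remove [jghx,czo] add [hlnb,xgdb] -> 10 lines: gxptp cegh xzdqq ter tjp hwusq hlnb xgdb sqeh flci
Final line count: 10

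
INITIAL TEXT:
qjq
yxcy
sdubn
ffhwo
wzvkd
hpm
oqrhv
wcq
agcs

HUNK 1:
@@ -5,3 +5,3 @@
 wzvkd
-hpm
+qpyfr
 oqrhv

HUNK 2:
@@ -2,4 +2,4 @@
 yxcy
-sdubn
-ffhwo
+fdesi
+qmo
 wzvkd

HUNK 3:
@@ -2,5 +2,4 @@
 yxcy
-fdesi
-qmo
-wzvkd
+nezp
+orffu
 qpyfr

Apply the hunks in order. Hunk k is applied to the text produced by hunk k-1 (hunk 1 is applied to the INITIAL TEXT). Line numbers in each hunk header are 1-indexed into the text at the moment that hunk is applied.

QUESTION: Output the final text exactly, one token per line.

Answer: qjq
yxcy
nezp
orffu
qpyfr
oqrhv
wcq
agcs

Derivation:
Hunk 1: at line 5 remove [hpm] add [qpyfr] -> 9 lines: qjq yxcy sdubn ffhwo wzvkd qpyfr oqrhv wcq agcs
Hunk 2: at line 2 remove [sdubn,ffhwo] add [fdesi,qmo] -> 9 lines: qjq yxcy fdesi qmo wzvkd qpyfr oqrhv wcq agcs
Hunk 3: at line 2 remove [fdesi,qmo,wzvkd] add [nezp,orffu] -> 8 lines: qjq yxcy nezp orffu qpyfr oqrhv wcq agcs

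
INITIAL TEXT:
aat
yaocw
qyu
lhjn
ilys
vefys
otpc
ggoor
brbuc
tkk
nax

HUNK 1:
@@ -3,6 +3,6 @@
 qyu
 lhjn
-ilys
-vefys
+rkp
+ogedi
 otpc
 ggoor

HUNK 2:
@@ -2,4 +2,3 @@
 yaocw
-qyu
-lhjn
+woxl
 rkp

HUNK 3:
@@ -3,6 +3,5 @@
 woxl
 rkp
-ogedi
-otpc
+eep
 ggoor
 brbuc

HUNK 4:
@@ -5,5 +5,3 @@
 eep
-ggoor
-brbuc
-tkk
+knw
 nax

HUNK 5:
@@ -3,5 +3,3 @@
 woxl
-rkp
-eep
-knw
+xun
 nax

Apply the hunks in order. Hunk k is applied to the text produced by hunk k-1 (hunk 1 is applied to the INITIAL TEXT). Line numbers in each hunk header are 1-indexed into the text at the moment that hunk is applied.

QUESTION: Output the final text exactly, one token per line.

Answer: aat
yaocw
woxl
xun
nax

Derivation:
Hunk 1: at line 3 remove [ilys,vefys] add [rkp,ogedi] -> 11 lines: aat yaocw qyu lhjn rkp ogedi otpc ggoor brbuc tkk nax
Hunk 2: at line 2 remove [qyu,lhjn] add [woxl] -> 10 lines: aat yaocw woxl rkp ogedi otpc ggoor brbuc tkk nax
Hunk 3: at line 3 remove [ogedi,otpc] add [eep] -> 9 lines: aat yaocw woxl rkp eep ggoor brbuc tkk nax
Hunk 4: at line 5 remove [ggoor,brbuc,tkk] add [knw] -> 7 lines: aat yaocw woxl rkp eep knw nax
Hunk 5: at line 3 remove [rkp,eep,knw] add [xun] -> 5 lines: aat yaocw woxl xun nax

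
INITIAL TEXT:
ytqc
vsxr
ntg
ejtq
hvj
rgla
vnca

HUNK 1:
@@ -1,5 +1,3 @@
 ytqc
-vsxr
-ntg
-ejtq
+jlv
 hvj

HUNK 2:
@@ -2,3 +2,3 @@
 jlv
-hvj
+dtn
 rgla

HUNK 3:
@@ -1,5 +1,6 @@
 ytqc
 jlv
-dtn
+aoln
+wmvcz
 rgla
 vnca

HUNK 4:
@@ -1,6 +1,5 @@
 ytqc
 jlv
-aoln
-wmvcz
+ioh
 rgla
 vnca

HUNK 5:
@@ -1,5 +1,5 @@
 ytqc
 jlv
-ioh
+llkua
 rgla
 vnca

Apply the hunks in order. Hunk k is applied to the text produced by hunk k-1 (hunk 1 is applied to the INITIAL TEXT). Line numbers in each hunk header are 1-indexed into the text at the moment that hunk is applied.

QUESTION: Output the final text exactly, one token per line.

Hunk 1: at line 1 remove [vsxr,ntg,ejtq] add [jlv] -> 5 lines: ytqc jlv hvj rgla vnca
Hunk 2: at line 2 remove [hvj] add [dtn] -> 5 lines: ytqc jlv dtn rgla vnca
Hunk 3: at line 1 remove [dtn] add [aoln,wmvcz] -> 6 lines: ytqc jlv aoln wmvcz rgla vnca
Hunk 4: at line 1 remove [aoln,wmvcz] add [ioh] -> 5 lines: ytqc jlv ioh rgla vnca
Hunk 5: at line 1 remove [ioh] add [llkua] -> 5 lines: ytqc jlv llkua rgla vnca

Answer: ytqc
jlv
llkua
rgla
vnca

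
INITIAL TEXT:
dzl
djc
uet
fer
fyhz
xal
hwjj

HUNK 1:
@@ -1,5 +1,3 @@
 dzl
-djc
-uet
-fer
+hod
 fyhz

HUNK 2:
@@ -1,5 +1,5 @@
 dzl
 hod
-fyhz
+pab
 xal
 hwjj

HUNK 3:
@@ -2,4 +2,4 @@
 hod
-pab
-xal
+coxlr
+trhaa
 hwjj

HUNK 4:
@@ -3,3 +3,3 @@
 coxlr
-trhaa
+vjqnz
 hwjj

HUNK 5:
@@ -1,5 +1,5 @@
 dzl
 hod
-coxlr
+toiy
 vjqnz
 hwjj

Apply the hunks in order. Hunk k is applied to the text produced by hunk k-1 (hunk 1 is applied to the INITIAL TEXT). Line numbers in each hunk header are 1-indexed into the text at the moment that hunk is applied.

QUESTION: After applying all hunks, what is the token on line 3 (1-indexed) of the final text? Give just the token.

Answer: toiy

Derivation:
Hunk 1: at line 1 remove [djc,uet,fer] add [hod] -> 5 lines: dzl hod fyhz xal hwjj
Hunk 2: at line 1 remove [fyhz] add [pab] -> 5 lines: dzl hod pab xal hwjj
Hunk 3: at line 2 remove [pab,xal] add [coxlr,trhaa] -> 5 lines: dzl hod coxlr trhaa hwjj
Hunk 4: at line 3 remove [trhaa] add [vjqnz] -> 5 lines: dzl hod coxlr vjqnz hwjj
Hunk 5: at line 1 remove [coxlr] add [toiy] -> 5 lines: dzl hod toiy vjqnz hwjj
Final line 3: toiy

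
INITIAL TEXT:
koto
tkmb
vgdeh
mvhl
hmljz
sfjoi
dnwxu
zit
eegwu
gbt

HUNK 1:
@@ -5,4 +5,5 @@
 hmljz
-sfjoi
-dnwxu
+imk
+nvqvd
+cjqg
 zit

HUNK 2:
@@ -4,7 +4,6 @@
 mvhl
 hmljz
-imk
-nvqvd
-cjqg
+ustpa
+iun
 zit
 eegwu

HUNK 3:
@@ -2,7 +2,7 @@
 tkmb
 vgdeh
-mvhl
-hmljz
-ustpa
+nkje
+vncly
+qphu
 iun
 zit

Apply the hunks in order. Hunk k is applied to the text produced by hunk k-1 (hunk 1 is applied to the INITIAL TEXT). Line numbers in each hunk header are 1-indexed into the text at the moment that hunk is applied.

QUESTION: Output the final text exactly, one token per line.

Answer: koto
tkmb
vgdeh
nkje
vncly
qphu
iun
zit
eegwu
gbt

Derivation:
Hunk 1: at line 5 remove [sfjoi,dnwxu] add [imk,nvqvd,cjqg] -> 11 lines: koto tkmb vgdeh mvhl hmljz imk nvqvd cjqg zit eegwu gbt
Hunk 2: at line 4 remove [imk,nvqvd,cjqg] add [ustpa,iun] -> 10 lines: koto tkmb vgdeh mvhl hmljz ustpa iun zit eegwu gbt
Hunk 3: at line 2 remove [mvhl,hmljz,ustpa] add [nkje,vncly,qphu] -> 10 lines: koto tkmb vgdeh nkje vncly qphu iun zit eegwu gbt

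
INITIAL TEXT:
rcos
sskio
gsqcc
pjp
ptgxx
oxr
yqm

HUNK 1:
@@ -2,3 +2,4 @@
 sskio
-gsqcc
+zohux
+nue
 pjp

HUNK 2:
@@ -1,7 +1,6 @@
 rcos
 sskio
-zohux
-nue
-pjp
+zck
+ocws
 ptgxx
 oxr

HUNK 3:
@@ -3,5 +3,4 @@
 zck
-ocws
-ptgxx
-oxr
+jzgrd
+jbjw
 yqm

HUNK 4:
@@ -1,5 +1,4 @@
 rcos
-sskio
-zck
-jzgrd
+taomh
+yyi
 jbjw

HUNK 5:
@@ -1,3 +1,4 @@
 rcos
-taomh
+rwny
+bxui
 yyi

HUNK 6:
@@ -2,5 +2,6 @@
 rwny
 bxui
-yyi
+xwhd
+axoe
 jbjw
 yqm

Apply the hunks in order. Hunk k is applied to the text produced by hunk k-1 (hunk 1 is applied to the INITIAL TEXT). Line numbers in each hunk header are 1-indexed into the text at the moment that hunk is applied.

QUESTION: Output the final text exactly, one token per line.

Answer: rcos
rwny
bxui
xwhd
axoe
jbjw
yqm

Derivation:
Hunk 1: at line 2 remove [gsqcc] add [zohux,nue] -> 8 lines: rcos sskio zohux nue pjp ptgxx oxr yqm
Hunk 2: at line 1 remove [zohux,nue,pjp] add [zck,ocws] -> 7 lines: rcos sskio zck ocws ptgxx oxr yqm
Hunk 3: at line 3 remove [ocws,ptgxx,oxr] add [jzgrd,jbjw] -> 6 lines: rcos sskio zck jzgrd jbjw yqm
Hunk 4: at line 1 remove [sskio,zck,jzgrd] add [taomh,yyi] -> 5 lines: rcos taomh yyi jbjw yqm
Hunk 5: at line 1 remove [taomh] add [rwny,bxui] -> 6 lines: rcos rwny bxui yyi jbjw yqm
Hunk 6: at line 2 remove [yyi] add [xwhd,axoe] -> 7 lines: rcos rwny bxui xwhd axoe jbjw yqm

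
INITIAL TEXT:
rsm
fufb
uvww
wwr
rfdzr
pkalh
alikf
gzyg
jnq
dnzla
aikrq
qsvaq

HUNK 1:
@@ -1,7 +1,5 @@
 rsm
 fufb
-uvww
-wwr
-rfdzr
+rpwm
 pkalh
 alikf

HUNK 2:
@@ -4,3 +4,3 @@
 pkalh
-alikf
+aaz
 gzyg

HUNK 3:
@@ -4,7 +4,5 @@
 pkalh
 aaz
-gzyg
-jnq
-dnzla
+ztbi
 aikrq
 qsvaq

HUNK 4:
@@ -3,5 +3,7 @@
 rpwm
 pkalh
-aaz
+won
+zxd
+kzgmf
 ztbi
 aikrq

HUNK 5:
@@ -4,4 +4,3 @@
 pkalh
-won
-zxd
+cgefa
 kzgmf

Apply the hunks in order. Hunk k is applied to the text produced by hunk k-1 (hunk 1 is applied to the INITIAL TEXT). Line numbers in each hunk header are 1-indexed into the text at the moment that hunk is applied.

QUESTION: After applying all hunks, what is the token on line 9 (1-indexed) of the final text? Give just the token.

Hunk 1: at line 1 remove [uvww,wwr,rfdzr] add [rpwm] -> 10 lines: rsm fufb rpwm pkalh alikf gzyg jnq dnzla aikrq qsvaq
Hunk 2: at line 4 remove [alikf] add [aaz] -> 10 lines: rsm fufb rpwm pkalh aaz gzyg jnq dnzla aikrq qsvaq
Hunk 3: at line 4 remove [gzyg,jnq,dnzla] add [ztbi] -> 8 lines: rsm fufb rpwm pkalh aaz ztbi aikrq qsvaq
Hunk 4: at line 3 remove [aaz] add [won,zxd,kzgmf] -> 10 lines: rsm fufb rpwm pkalh won zxd kzgmf ztbi aikrq qsvaq
Hunk 5: at line 4 remove [won,zxd] add [cgefa] -> 9 lines: rsm fufb rpwm pkalh cgefa kzgmf ztbi aikrq qsvaq
Final line 9: qsvaq

Answer: qsvaq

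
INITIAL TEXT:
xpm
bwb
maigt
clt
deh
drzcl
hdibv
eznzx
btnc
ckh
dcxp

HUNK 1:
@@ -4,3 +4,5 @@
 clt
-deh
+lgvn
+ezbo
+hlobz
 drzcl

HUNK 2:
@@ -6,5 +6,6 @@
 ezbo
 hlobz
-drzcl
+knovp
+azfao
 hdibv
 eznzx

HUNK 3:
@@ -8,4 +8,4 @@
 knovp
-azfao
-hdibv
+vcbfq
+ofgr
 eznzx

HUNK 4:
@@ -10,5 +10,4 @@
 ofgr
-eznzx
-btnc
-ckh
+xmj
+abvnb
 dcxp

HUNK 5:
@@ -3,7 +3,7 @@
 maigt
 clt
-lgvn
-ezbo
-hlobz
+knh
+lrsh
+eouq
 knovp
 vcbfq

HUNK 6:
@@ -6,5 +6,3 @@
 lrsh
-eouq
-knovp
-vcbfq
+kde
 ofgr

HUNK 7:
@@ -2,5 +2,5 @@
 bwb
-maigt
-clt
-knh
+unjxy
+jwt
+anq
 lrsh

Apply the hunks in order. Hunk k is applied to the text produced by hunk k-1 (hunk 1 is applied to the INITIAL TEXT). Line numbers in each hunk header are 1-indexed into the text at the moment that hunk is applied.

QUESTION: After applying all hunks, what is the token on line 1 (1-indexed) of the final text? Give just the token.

Answer: xpm

Derivation:
Hunk 1: at line 4 remove [deh] add [lgvn,ezbo,hlobz] -> 13 lines: xpm bwb maigt clt lgvn ezbo hlobz drzcl hdibv eznzx btnc ckh dcxp
Hunk 2: at line 6 remove [drzcl] add [knovp,azfao] -> 14 lines: xpm bwb maigt clt lgvn ezbo hlobz knovp azfao hdibv eznzx btnc ckh dcxp
Hunk 3: at line 8 remove [azfao,hdibv] add [vcbfq,ofgr] -> 14 lines: xpm bwb maigt clt lgvn ezbo hlobz knovp vcbfq ofgr eznzx btnc ckh dcxp
Hunk 4: at line 10 remove [eznzx,btnc,ckh] add [xmj,abvnb] -> 13 lines: xpm bwb maigt clt lgvn ezbo hlobz knovp vcbfq ofgr xmj abvnb dcxp
Hunk 5: at line 3 remove [lgvn,ezbo,hlobz] add [knh,lrsh,eouq] -> 13 lines: xpm bwb maigt clt knh lrsh eouq knovp vcbfq ofgr xmj abvnb dcxp
Hunk 6: at line 6 remove [eouq,knovp,vcbfq] add [kde] -> 11 lines: xpm bwb maigt clt knh lrsh kde ofgr xmj abvnb dcxp
Hunk 7: at line 2 remove [maigt,clt,knh] add [unjxy,jwt,anq] -> 11 lines: xpm bwb unjxy jwt anq lrsh kde ofgr xmj abvnb dcxp
Final line 1: xpm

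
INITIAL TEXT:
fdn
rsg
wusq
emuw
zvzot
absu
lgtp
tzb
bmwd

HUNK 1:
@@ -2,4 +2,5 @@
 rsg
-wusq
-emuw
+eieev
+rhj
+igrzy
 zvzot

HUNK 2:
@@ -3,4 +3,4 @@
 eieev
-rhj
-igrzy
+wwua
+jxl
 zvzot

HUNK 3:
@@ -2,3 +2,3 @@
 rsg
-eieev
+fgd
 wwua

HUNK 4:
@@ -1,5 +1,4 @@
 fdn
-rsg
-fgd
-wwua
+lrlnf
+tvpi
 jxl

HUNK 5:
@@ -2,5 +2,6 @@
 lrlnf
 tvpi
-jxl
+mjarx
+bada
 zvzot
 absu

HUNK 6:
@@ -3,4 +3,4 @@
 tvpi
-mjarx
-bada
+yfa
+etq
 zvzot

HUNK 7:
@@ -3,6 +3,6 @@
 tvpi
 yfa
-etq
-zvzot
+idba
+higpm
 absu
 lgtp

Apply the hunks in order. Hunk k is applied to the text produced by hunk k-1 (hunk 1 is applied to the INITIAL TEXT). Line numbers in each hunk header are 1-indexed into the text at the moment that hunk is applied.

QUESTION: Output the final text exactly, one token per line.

Hunk 1: at line 2 remove [wusq,emuw] add [eieev,rhj,igrzy] -> 10 lines: fdn rsg eieev rhj igrzy zvzot absu lgtp tzb bmwd
Hunk 2: at line 3 remove [rhj,igrzy] add [wwua,jxl] -> 10 lines: fdn rsg eieev wwua jxl zvzot absu lgtp tzb bmwd
Hunk 3: at line 2 remove [eieev] add [fgd] -> 10 lines: fdn rsg fgd wwua jxl zvzot absu lgtp tzb bmwd
Hunk 4: at line 1 remove [rsg,fgd,wwua] add [lrlnf,tvpi] -> 9 lines: fdn lrlnf tvpi jxl zvzot absu lgtp tzb bmwd
Hunk 5: at line 2 remove [jxl] add [mjarx,bada] -> 10 lines: fdn lrlnf tvpi mjarx bada zvzot absu lgtp tzb bmwd
Hunk 6: at line 3 remove [mjarx,bada] add [yfa,etq] -> 10 lines: fdn lrlnf tvpi yfa etq zvzot absu lgtp tzb bmwd
Hunk 7: at line 3 remove [etq,zvzot] add [idba,higpm] -> 10 lines: fdn lrlnf tvpi yfa idba higpm absu lgtp tzb bmwd

Answer: fdn
lrlnf
tvpi
yfa
idba
higpm
absu
lgtp
tzb
bmwd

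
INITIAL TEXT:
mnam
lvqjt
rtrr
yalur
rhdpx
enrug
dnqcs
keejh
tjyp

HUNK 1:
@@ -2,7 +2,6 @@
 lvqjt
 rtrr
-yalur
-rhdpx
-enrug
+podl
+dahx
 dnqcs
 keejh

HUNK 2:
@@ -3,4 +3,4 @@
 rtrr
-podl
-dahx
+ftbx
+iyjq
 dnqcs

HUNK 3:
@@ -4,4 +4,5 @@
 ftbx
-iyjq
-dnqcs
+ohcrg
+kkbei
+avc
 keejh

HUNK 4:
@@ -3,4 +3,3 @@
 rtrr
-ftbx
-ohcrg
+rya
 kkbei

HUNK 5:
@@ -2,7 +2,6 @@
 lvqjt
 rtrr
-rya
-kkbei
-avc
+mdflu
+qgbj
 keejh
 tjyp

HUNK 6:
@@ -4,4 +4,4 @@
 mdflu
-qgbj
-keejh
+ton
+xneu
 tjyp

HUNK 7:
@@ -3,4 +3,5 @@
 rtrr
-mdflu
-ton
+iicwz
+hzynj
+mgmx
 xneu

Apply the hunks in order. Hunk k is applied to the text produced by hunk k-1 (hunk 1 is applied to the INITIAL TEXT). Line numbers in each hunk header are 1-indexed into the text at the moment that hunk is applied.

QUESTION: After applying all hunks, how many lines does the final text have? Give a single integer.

Answer: 8

Derivation:
Hunk 1: at line 2 remove [yalur,rhdpx,enrug] add [podl,dahx] -> 8 lines: mnam lvqjt rtrr podl dahx dnqcs keejh tjyp
Hunk 2: at line 3 remove [podl,dahx] add [ftbx,iyjq] -> 8 lines: mnam lvqjt rtrr ftbx iyjq dnqcs keejh tjyp
Hunk 3: at line 4 remove [iyjq,dnqcs] add [ohcrg,kkbei,avc] -> 9 lines: mnam lvqjt rtrr ftbx ohcrg kkbei avc keejh tjyp
Hunk 4: at line 3 remove [ftbx,ohcrg] add [rya] -> 8 lines: mnam lvqjt rtrr rya kkbei avc keejh tjyp
Hunk 5: at line 2 remove [rya,kkbei,avc] add [mdflu,qgbj] -> 7 lines: mnam lvqjt rtrr mdflu qgbj keejh tjyp
Hunk 6: at line 4 remove [qgbj,keejh] add [ton,xneu] -> 7 lines: mnam lvqjt rtrr mdflu ton xneu tjyp
Hunk 7: at line 3 remove [mdflu,ton] add [iicwz,hzynj,mgmx] -> 8 lines: mnam lvqjt rtrr iicwz hzynj mgmx xneu tjyp
Final line count: 8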